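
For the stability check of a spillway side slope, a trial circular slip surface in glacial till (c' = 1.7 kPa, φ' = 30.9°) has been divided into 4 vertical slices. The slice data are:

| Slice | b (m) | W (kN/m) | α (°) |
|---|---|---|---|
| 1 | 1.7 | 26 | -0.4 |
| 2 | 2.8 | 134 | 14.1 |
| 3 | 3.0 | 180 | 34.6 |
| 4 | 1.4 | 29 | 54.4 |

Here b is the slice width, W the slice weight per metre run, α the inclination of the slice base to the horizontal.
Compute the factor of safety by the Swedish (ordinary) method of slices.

Ordinary method of slices: FS = Σ[c'·Δl_i + (W_i cosα_i)·tanφ'] / Σ W_i sinα_i, with Δl_i = b_i / cosα_i.
Slice 1: Δl = 1.7/cos(-0.4°) = 1.700 m; N'_1 = 26·cos(-0.4°) = 26.0; c'Δl = 2.89; W sinα = -0.2
Slice 2: Δl = 2.8/cos14.1° = 2.887 m; N'_2 = 134·cos14.1° = 130.0; c'Δl = 4.91; W sinα = 32.6
Slice 3: Δl = 3.0/cos34.6° = 3.645 m; N'_3 = 180·cos34.6° = 148.2; c'Δl = 6.20; W sinα = 102.2
Slice 4: Δl = 1.4/cos54.4° = 2.405 m; N'_4 = 29·cos54.4° = 16.9; c'Δl = 4.09; W sinα = 23.6
Σc'Δl = 18.1 kN/m; ΣN' = 321.0 kN/m; ΣW sinα = 158.3 kN/m
Resisting = 18.1 + 321.0·tan30.9° = 18.1 + 192.1 = 210.2 kN/m
FS = 210.2 / 158.3 = 1.328

FS = 1.33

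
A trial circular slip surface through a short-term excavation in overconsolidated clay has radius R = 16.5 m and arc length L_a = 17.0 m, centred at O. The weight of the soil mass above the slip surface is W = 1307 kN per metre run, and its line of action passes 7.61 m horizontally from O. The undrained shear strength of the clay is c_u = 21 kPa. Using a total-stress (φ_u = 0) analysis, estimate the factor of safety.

Taking moments about the centre O, the resisting moment is provided by the undrained shear strength acting along the arc:
M_R = c_u·L_a·R = 21·17.00·16.5 = 5890.5 kN·m/m
M_D = W·d = 1307·7.61 = 9946.3 kN·m/m
FS = M_R / M_D = 5890.5 / 9946.3 = 0.592

FS = 0.59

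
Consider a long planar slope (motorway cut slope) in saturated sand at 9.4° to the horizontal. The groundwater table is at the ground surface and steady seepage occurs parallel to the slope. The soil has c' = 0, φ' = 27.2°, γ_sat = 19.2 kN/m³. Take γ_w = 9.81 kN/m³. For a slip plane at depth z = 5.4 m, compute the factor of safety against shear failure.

FS = 1.52

With seepage parallel to the slope and the water table at the surface, the effective normal stress on the slip plane uses the buoyant unit weight γ' = γ_sat − γ_w while the driving shear stress uses γ_sat:
FS = [c' + γ' z cos²β tanφ'] / [γ_sat z sinβ cosβ]
(For c' = 0 this reduces to FS = (γ'/γ_sat)·tanφ'/tanβ.)
γ' = 19.2 − 9.81 = 9.39 kN/m³
Numerator = 0.0 + 9.39·5.4·cos²9.4°·tan27.2° = 0.0 + 9.39·5.4·0.9733·0.5139 = 25.364 kPa
Denominator = 19.2·5.4·sin9.4°·cos9.4° = 19.2·5.4·0.1633·0.9866 = 16.706 kPa
FS = 25.364 / 16.706 = 1.518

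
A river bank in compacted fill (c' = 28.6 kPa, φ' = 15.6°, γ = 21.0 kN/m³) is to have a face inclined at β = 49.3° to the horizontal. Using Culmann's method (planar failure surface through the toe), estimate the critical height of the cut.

H_c = 23.67 m

Culmann's analysis gives the critical failure plane at α_cr = (β + φ')/2 = (49.3 + 15.6)/2 = 32.4°, and the critical height
H_c = (4c'/γ) · sinβ cosφ' / [1 − cos(β − φ')]
    = (4·28.6/21.0) · sin49.3°·cos15.6° / [1 − cos(33.7°)]
    = 5.448 · 0.7581·0.9632 / [1 − 0.8320]
    = 5.448 · 0.7302 / 0.1680
    = 23.67 m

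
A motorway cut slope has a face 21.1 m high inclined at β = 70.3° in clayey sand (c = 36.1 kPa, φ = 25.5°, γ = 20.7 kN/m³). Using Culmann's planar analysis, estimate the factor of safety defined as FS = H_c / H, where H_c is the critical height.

FS = 0.97

H_c = (4c/γ) · sinβ cosφ / [1 − cos(β − φ)]
    = (4·36.1/20.7) · sin70.3°·cos25.5° / [1 − cos44.8°]
    = 6.976 · 0.8498 / 0.2904 = 20.41 m
FS = H_c / H = 20.41 / 21.1 = 0.967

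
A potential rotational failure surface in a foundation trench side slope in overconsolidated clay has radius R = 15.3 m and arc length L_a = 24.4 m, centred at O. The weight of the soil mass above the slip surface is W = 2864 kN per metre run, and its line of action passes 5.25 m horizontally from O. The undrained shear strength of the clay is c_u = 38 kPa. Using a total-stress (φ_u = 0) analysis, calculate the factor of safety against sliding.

Taking moments about the centre O, the resisting moment is provided by the undrained shear strength acting along the arc:
M_R = c_u·L_a·R = 38·24.40·15.3 = 14186.2 kN·m/m
M_D = W·d = 2864·5.25 = 15036.0 kN·m/m
FS = M_R / M_D = 14186.2 / 15036.0 = 0.943

FS = 0.94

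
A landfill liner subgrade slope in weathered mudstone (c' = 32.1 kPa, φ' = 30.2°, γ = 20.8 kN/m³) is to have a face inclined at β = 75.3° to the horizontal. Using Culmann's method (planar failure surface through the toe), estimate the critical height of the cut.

H_c = 17.55 m

Culmann's analysis gives the critical failure plane at α_cr = (β + φ')/2 = (75.3 + 30.2)/2 = 52.8°, and the critical height
H_c = (4c'/γ) · sinβ cosφ' / [1 − cos(β − φ')]
    = (4·32.1/20.8) · sin75.3°·cos30.2° / [1 − cos(45.1°)]
    = 6.173 · 0.9673·0.8643 / [1 − 0.7059]
    = 6.173 · 0.8360 / 0.2941
    = 17.55 m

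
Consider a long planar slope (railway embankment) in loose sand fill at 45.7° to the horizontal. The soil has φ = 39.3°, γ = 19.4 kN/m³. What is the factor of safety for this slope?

For a dry cohesionless infinite slope the factor of safety is FS = tanφ / tanβ.
FS = tan39.3° / tan45.7° = 0.8185 / 1.0247 = 0.799

FS = 0.80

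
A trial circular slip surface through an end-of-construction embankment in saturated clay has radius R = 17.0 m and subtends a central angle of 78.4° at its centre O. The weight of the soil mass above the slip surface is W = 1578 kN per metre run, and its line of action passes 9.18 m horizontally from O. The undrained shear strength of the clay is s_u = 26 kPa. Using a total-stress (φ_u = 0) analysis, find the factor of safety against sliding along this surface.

FS = 0.71

Taking moments about the centre O, the resisting moment is provided by the undrained shear strength acting along the arc:
Arc length L_a = R·θ = 17.0·(78.4°·π/180) = 17.0·1.3683 = 23.26 m
M_R = s_u·L_a·R = 26·23.26·17.0 = 10281.7 kN·m/m
M_D = W·d = 1578·9.18 = 14486.0 kN·m/m
FS = M_R / M_D = 10281.7 / 14486.0 = 0.710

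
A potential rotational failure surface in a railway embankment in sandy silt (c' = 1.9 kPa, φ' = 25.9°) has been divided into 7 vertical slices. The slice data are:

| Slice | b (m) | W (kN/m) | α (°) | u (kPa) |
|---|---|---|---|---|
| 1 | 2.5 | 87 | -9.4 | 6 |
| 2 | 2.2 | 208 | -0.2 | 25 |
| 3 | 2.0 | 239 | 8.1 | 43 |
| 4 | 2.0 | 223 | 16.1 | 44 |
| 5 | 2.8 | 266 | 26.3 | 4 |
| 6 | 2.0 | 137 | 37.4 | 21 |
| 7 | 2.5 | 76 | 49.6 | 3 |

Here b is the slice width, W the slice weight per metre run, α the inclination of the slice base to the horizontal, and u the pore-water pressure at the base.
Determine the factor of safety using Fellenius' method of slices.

FS = 1.27

Ordinary method of slices: FS = Σ[c'·Δl_i + (W_i cosα_i − u_i·Δl_i)·tanφ'] / Σ W_i sinα_i, with Δl_i = b_i / cosα_i.
Slice 1: Δl = 2.5/cos(-9.4°) = 2.534 m; N'_1 = 87·cos(-9.4°) − 6·2.534 = 70.6; c'Δl = 4.81; W sinα = -14.2
Slice 2: Δl = 2.2/cos(-0.2°) = 2.200 m; N'_2 = 208·cos(-0.2°) − 25·2.200 = 153.0; c'Δl = 4.18; W sinα = -0.7
Slice 3: Δl = 2.0/cos8.1° = 2.020 m; N'_3 = 239·cos8.1° − 43·2.020 = 149.7; c'Δl = 3.84; W sinα = 33.7
Slice 4: Δl = 2.0/cos16.1° = 2.082 m; N'_4 = 223·cos16.1° − 44·2.082 = 122.7; c'Δl = 3.96; W sinα = 61.8
Slice 5: Δl = 2.8/cos26.3° = 3.123 m; N'_5 = 266·cos26.3° − 4·3.123 = 226.0; c'Δl = 5.93; W sinα = 117.9
Slice 6: Δl = 2.0/cos37.4° = 2.518 m; N'_6 = 137·cos37.4° − 21·2.518 = 56.0; c'Δl = 4.78; W sinα = 83.2
Slice 7: Δl = 2.5/cos49.6° = 3.857 m; N'_7 = 76·cos49.6° − 3·3.857 = 37.7; c'Δl = 7.33; W sinα = 57.9
Σc'Δl = 34.8 kN/m; ΣN' = 815.7 kN/m; ΣW sinα = 339.5 kN/m
Resisting = 34.8 + 815.7·tan25.9° = 34.8 + 396.1 = 430.9 kN/m
FS = 430.9 / 339.5 = 1.269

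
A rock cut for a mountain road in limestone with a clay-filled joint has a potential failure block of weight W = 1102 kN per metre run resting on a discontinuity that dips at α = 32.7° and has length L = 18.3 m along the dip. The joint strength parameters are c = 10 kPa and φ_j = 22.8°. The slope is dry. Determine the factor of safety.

Resolving the block weight along and normal to the plane and applying the Mohr–Coulomb strength on the joint:
N' = W cosα = 1102·cos32.7° = 927.3 kN/m
Driving force T = W sinα = 1102·sin32.7° = 595.3 kN/m
Resisting force R = c·L + N'·tanφ_j = 10·18.3 + 927.3·tan22.8° = 183.0 + 389.8 = 572.8 kN/m
FS = R / T = 572.8 / 595.3 = 0.962

FS = 0.96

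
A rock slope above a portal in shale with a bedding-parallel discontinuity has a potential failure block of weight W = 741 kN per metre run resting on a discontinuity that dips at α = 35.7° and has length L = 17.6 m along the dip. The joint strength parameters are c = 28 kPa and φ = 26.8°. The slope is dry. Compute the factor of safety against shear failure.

FS = 1.84

Resolving the block weight along and normal to the plane and applying the Mohr–Coulomb strength on the joint:
N' = W cosα = 741·cos35.7° = 601.8 kN/m
Driving force T = W sinα = 741·sin35.7° = 432.4 kN/m
Resisting force R = c·L + N'·tanφ = 28·17.6 + 601.8·tan26.8° = 492.8 + 304.0 = 796.8 kN/m
FS = R / T = 796.8 / 432.4 = 1.843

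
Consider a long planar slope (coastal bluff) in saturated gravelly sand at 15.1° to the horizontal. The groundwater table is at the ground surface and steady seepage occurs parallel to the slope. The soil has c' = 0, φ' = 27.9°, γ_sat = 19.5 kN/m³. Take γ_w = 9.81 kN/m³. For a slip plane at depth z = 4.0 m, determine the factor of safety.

FS = 0.98

With seepage parallel to the slope and the water table at the surface, the effective normal stress on the slip plane uses the buoyant unit weight γ' = γ_sat − γ_w while the driving shear stress uses γ_sat:
FS = [c' + γ' z cos²β tanφ'] / [γ_sat z sinβ cosβ]
(For c' = 0 this reduces to FS = (γ'/γ_sat)·tanφ'/tanβ.)
γ' = 19.5 − 9.81 = 9.69 kN/m³
Numerator = 0.0 + 9.69·4.0·cos²15.1°·tan27.9° = 0.0 + 9.69·4.0·0.9321·0.5295 = 19.130 kPa
Denominator = 19.5·4.0·sin15.1°·cos15.1° = 19.5·4.0·0.2605·0.9655 = 19.618 kPa
FS = 19.130 / 19.618 = 0.975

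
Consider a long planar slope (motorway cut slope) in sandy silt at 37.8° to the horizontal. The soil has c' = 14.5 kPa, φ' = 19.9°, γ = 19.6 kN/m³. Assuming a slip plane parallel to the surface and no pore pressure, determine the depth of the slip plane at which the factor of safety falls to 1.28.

z = 1.88 m

Setting FS = 1.28 in FS = [c' + γz cos²β tanφ'] / [γz sinβ cosβ] and solving for z:
z = c' / [γ cosβ (FS·sinβ − cosβ·tanφ')]
  = 14.5 / [19.6·cos37.8°·(1.28·sin37.8° − cos37.8°·tan19.9°)]
  = 14.5 / [19.6·0.7902·(1.28·0.6129 − 0.7902·0.3620)]
  = 14.5 / 7.7201 = 1.878 m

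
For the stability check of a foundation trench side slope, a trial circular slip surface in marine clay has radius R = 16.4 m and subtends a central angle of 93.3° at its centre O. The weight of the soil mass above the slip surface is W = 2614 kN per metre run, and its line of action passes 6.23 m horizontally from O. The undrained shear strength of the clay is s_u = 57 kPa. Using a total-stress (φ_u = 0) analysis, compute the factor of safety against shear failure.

Taking moments about the centre O, the resisting moment is provided by the undrained shear strength acting along the arc:
Arc length L_a = R·θ = 16.4·(93.3°·π/180) = 16.4·1.6284 = 26.71 m
M_R = s_u·L_a·R = 57·26.71·16.4 = 24964.4 kN·m/m
M_D = W·d = 2614·6.23 = 16285.2 kN·m/m
FS = M_R / M_D = 24964.4 / 16285.2 = 1.533

FS = 1.53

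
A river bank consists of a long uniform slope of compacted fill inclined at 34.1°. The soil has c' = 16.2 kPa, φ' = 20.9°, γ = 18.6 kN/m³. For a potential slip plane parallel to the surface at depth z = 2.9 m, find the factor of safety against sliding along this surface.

FS = 1.21

For an infinite slope with a slip plane parallel to the surface (no pore pressure): FS = [c' + γz cos²β tanφ'] / [γz sinβ cosβ].
γz = 18.6·2.9 = 53.94 kN/m²
Numerator = 16.2 + 53.94·cos²34.1°·tan20.9° = 16.2 + 53.94·0.6857·0.3819 = 30.324 kPa
Denominator = 53.94·sin34.1°·cos34.1° = 53.94·0.5606·0.8281 = 25.041 kPa
FS = 30.324 / 25.041 = 1.211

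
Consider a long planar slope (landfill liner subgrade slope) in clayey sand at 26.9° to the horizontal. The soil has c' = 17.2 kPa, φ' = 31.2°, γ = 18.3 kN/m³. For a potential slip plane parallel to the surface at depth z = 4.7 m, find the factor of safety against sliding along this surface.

For an infinite slope with a slip plane parallel to the surface (no pore pressure): FS = [c' + γz cos²β tanφ'] / [γz sinβ cosβ].
γz = 18.3·4.7 = 86.01 kN/m²
Numerator = 17.2 + 86.01·cos²26.9°·tan31.2° = 17.2 + 86.01·0.7953·0.6056 = 58.627 kPa
Denominator = 86.01·sin26.9°·cos26.9° = 86.01·0.4524·0.8918 = 34.703 kPa
FS = 58.627 / 34.703 = 1.689

FS = 1.69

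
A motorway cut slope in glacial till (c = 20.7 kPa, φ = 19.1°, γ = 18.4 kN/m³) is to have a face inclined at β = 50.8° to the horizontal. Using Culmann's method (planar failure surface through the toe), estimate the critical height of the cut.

Culmann's analysis gives the critical failure plane at α_cr = (β + φ)/2 = (50.8 + 19.1)/2 = 35.0°, and the critical height
H_c = (4c/γ) · sinβ cosφ / [1 − cos(β − φ)]
    = (4·20.7/18.4) · sin50.8°·cos19.1° / [1 − cos(31.7°)]
    = 4.500 · 0.7749·0.9449 / [1 − 0.8508]
    = 4.500 · 0.7323 / 0.1492
    = 22.09 m

H_c = 22.09 m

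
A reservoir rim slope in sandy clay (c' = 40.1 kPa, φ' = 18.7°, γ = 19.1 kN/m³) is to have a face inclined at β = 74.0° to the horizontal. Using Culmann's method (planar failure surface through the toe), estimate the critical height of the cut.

H_c = 17.75 m

Culmann's analysis gives the critical failure plane at α_cr = (β + φ')/2 = (74.0 + 18.7)/2 = 46.4°, and the critical height
H_c = (4c'/γ) · sinβ cosφ' / [1 − cos(β − φ')]
    = (4·40.1/19.1) · sin74.0°·cos18.7° / [1 − cos(55.3°)]
    = 8.398 · 0.9613·0.9472 / [1 − 0.5693]
    = 8.398 · 0.9105 / 0.4307
    = 17.75 m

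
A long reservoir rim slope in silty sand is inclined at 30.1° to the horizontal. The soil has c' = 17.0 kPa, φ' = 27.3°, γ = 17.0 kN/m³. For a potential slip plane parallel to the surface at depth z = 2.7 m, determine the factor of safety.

For an infinite slope with a slip plane parallel to the surface (no pore pressure): FS = [c' + γz cos²β tanφ'] / [γz sinβ cosβ].
γz = 17.0·2.7 = 45.90 kN/m²
Numerator = 17.0 + 45.90·cos²30.1°·tan27.3° = 17.0 + 45.90·0.7485·0.5161 = 34.732 kPa
Denominator = 45.90·sin30.1°·cos30.1° = 45.90·0.5015·0.8652 = 19.915 kPa
FS = 34.732 / 19.915 = 1.744

FS = 1.74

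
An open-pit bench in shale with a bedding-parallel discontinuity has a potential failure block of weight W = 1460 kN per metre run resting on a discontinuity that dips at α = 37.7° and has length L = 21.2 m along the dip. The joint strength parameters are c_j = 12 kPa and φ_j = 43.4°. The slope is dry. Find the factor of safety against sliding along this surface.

FS = 1.51

Resolving the block weight along and normal to the plane and applying the Mohr–Coulomb strength on the joint:
N' = W cosα = 1460·cos37.7° = 1155.2 kN/m
Driving force T = W sinα = 1460·sin37.7° = 892.8 kN/m
Resisting force R = c_j·L + N'·tanφ_j = 12·21.2 + 1155.2·tan43.4° = 254.4 + 1092.4 = 1346.8 kN/m
FS = R / T = 1346.8 / 892.8 = 1.508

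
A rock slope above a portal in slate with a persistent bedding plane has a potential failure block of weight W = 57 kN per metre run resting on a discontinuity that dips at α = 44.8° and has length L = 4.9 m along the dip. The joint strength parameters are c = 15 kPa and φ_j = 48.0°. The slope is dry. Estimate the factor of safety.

FS = 2.95

Resolving the block weight along and normal to the plane and applying the Mohr–Coulomb strength on the joint:
N' = W cosα = 57·cos44.8° = 40.4 kN/m
Driving force T = W sinα = 57·sin44.8° = 40.2 kN/m
Resisting force R = c·L + N'·tanφ_j = 15·4.9 + 40.4·tan48.0° = 73.5 + 44.9 = 118.4 kN/m
FS = R / T = 118.4 / 40.2 = 2.948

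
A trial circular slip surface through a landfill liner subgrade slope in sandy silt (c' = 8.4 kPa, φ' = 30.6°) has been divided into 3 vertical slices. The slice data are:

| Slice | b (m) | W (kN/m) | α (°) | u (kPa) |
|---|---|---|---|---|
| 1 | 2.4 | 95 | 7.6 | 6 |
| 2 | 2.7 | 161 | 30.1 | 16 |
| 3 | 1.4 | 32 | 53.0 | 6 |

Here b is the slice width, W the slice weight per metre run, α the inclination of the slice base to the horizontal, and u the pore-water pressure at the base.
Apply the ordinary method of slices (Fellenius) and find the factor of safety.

Ordinary method of slices: FS = Σ[c'·Δl_i + (W_i cosα_i − u_i·Δl_i)·tanφ'] / Σ W_i sinα_i, with Δl_i = b_i / cosα_i.
Slice 1: Δl = 2.4/cos7.6° = 2.421 m; N'_1 = 95·cos7.6° − 6·2.421 = 79.6; c'Δl = 20.34; W sinα = 12.6
Slice 2: Δl = 2.7/cos30.1° = 3.121 m; N'_2 = 161·cos30.1° − 16·3.121 = 89.4; c'Δl = 26.22; W sinα = 80.7
Slice 3: Δl = 1.4/cos53.0° = 2.326 m; N'_3 = 32·cos53.0° − 6·2.326 = 5.3; c'Δl = 19.54; W sinα = 25.6
Σc'Δl = 66.1 kN/m; ΣN' = 174.3 kN/m; ΣW sinα = 118.9 kN/m
Resisting = 66.1 + 174.3·tan30.6° = 66.1 + 103.1 = 169.2 kN/m
FS = 169.2 / 118.9 = 1.423

FS = 1.42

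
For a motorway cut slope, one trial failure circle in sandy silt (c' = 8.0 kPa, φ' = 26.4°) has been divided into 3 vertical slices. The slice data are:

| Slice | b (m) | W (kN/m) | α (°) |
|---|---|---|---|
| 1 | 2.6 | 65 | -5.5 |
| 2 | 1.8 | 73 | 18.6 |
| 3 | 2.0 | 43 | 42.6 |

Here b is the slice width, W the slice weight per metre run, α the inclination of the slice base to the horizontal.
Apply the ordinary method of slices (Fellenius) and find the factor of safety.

FS = 3.03

Ordinary method of slices: FS = Σ[c'·Δl_i + (W_i cosα_i)·tanφ'] / Σ W_i sinα_i, with Δl_i = b_i / cosα_i.
Slice 1: Δl = 2.6/cos(-5.5°) = 2.612 m; N'_1 = 65·cos(-5.5°) = 64.7; c'Δl = 20.90; W sinα = -6.2
Slice 2: Δl = 1.8/cos18.6° = 1.899 m; N'_2 = 73·cos18.6° = 69.2; c'Δl = 15.19; W sinα = 23.3
Slice 3: Δl = 2.0/cos42.6° = 2.717 m; N'_3 = 43·cos42.6° = 31.7; c'Δl = 21.74; W sinα = 29.1
Σc'Δl = 57.8 kN/m; ΣN' = 165.5 kN/m; ΣW sinα = 46.2 kN/m
Resisting = 57.8 + 165.5·tan26.4° = 57.8 + 82.2 = 140.0 kN/m
FS = 140.0 / 46.2 = 3.033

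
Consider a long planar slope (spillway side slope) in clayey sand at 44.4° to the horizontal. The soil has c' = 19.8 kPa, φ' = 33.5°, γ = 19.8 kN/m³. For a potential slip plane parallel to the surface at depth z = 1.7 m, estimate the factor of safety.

For an infinite slope with a slip plane parallel to the surface (no pore pressure): FS = [c' + γz cos²β tanφ'] / [γz sinβ cosβ].
γz = 19.8·1.7 = 33.66 kN/m²
Numerator = 19.8 + 33.66·cos²44.4°·tan33.5° = 19.8 + 33.66·0.5105·0.6619 = 31.173 kPa
Denominator = 33.66·sin44.4°·cos44.4° = 33.66·0.6997·0.7145 = 16.826 kPa
FS = 31.173 / 16.826 = 1.853

FS = 1.85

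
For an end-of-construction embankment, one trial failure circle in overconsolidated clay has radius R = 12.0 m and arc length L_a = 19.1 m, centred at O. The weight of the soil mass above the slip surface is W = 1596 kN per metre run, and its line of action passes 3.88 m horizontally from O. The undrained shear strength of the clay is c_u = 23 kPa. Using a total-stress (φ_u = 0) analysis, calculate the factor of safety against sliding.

Taking moments about the centre O, the resisting moment is provided by the undrained shear strength acting along the arc:
M_R = c_u·L_a·R = 23·19.10·12.0 = 5271.6 kN·m/m
M_D = W·d = 1596·3.88 = 6192.5 kN·m/m
FS = M_R / M_D = 5271.6 / 6192.5 = 0.851

FS = 0.85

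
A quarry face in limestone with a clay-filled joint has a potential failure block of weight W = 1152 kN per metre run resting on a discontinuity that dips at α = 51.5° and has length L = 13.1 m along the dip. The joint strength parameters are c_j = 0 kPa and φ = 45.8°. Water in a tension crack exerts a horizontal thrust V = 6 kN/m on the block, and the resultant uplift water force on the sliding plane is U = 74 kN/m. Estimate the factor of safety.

FS = 0.73

Resolving the block weight along and normal to the plane and applying the Mohr–Coulomb strength on the joint:
N' = W cosα − U − V sinα = 1152·cos51.5° − 74 − 6·sin51.5° = 638.4 kN/m
Driving force T = W sinα + V cosα = 1152·sin51.5° + 6·cos51.5° = 905.3 kN/m
Resisting force R = c_j·L + N'·tanφ = 0·13.1 + 638.4·tan45.8° = 0.0 + 656.5 = 656.5 kN/m
FS = R / T = 656.5 / 905.3 = 0.725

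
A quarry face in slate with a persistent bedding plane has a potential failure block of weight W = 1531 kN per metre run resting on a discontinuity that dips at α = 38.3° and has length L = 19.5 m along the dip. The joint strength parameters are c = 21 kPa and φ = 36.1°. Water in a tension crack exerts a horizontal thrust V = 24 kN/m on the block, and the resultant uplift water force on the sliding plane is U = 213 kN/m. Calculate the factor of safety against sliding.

Resolving the block weight along and normal to the plane and applying the Mohr–Coulomb strength on the joint:
N' = W cosα − U − V sinα = 1531·cos38.3° − 213 − 24·sin38.3° = 973.6 kN/m
Driving force T = W sinα + V cosα = 1531·sin38.3° + 24·cos38.3° = 967.7 kN/m
Resisting force R = c·L + N'·tanφ = 21·19.5 + 973.6·tan36.1° = 409.5 + 710.0 = 1119.5 kN/m
FS = R / T = 1119.5 / 967.7 = 1.157

FS = 1.16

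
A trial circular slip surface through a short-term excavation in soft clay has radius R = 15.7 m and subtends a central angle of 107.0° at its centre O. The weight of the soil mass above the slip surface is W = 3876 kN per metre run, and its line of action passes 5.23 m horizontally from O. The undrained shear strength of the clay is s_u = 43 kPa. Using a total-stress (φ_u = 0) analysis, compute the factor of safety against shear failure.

Taking moments about the centre O, the resisting moment is provided by the undrained shear strength acting along the arc:
Arc length L_a = R·θ = 15.7·(107.0°·π/180) = 15.7·1.8675 = 29.32 m
M_R = s_u·L_a·R = 43·29.32·15.7 = 19793.8 kN·m/m
M_D = W·d = 3876·5.23 = 20271.5 kN·m/m
FS = M_R / M_D = 19793.8 / 20271.5 = 0.976

FS = 0.98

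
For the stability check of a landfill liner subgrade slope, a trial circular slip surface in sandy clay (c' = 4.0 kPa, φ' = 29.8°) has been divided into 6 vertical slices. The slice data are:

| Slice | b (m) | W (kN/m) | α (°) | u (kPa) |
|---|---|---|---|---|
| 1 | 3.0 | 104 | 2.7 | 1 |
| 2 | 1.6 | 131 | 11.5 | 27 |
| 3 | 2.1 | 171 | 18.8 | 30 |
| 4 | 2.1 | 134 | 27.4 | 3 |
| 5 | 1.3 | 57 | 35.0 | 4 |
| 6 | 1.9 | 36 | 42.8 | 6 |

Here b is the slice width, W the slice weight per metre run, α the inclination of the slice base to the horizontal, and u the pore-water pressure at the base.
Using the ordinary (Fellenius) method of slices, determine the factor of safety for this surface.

FS = 1.50

Ordinary method of slices: FS = Σ[c'·Δl_i + (W_i cosα_i − u_i·Δl_i)·tanφ'] / Σ W_i sinα_i, with Δl_i = b_i / cosα_i.
Slice 1: Δl = 3.0/cos2.7° = 3.003 m; N'_1 = 104·cos2.7° − 1·3.003 = 100.9; c'Δl = 12.01; W sinα = 4.9
Slice 2: Δl = 1.6/cos11.5° = 1.633 m; N'_2 = 131·cos11.5° − 27·1.633 = 84.3; c'Δl = 6.53; W sinα = 26.1
Slice 3: Δl = 2.1/cos18.8° = 2.218 m; N'_3 = 171·cos18.8° − 30·2.218 = 95.3; c'Δl = 8.87; W sinα = 55.1
Slice 4: Δl = 2.1/cos27.4° = 2.365 m; N'_4 = 134·cos27.4° − 3·2.365 = 111.9; c'Δl = 9.46; W sinα = 61.7
Slice 5: Δl = 1.3/cos35.0° = 1.587 m; N'_5 = 57·cos35.0° − 4·1.587 = 40.3; c'Δl = 6.35; W sinα = 32.7
Slice 6: Δl = 1.9/cos42.8° = 2.590 m; N'_6 = 36·cos42.8° − 6·2.590 = 10.9; c'Δl = 10.36; W sinα = 24.5
Σc'Δl = 53.6 kN/m; ΣN' = 443.6 kN/m; ΣW sinα = 204.9 kN/m
Resisting = 53.6 + 443.6·tan29.8° = 53.6 + 254.0 = 307.6 kN/m
FS = 307.6 / 204.9 = 1.501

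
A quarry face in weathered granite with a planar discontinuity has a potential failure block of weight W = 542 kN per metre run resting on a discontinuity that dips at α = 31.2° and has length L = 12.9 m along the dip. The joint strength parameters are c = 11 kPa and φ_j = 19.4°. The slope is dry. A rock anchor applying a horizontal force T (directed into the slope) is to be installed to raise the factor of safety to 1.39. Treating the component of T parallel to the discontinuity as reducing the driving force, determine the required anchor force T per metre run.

T = 62 kN/m

Resolving forces along and normal to the sliding plane, with the horizontal anchor force T adding T·sinα to the effective normal force and T·cosα acting up the plane against the driving force:
FS = [cL + (W cosα + T sinα) tanφ_j] / [W sinα − T cosα]
Without the anchor: N' = 463.6 kN/m, driving T_d = 280.8 kN/m, resisting R = 11·12.9 + 463.6·tan19.4° = 305.2 kN/m, FS = 1.09.
Setting FS = 1.39 and solving for T:
1.39·(280.8 − T cos31.2°) = 305.2 + T sin31.2°·tan19.4°
T·(sin31.2°·tan19.4° + 1.39·cos31.2°) = 1.39·280.8 − 305.2
T·(0.5180·0.3522 + 1.39·0.8554) = 390.3 − 305.2 = 85.1
T·1.3714 = 85.1
T = 62.1 kN/m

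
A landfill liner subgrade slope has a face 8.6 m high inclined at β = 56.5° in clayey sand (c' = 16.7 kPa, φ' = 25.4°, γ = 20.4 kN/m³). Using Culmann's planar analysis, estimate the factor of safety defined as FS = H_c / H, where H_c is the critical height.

H_c = (4c'/γ) · sinβ cosφ' / [1 − cos(β − φ')]
    = (4·16.7/20.4) · sin56.5°·cos25.4° / [1 − cos31.1°]
    = 3.275 · 0.7533 / 0.1437 = 17.16 m
FS = H_c / H = 17.16 / 8.6 = 1.995

FS = 2.00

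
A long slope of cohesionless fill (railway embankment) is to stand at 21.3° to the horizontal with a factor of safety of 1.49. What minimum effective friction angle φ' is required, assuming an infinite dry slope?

φ' = 30.2°

FS = tanφ'/tanβ ⇒ tanφ' = FS · tanβ = 1.49 · tan21.3° = 0.5809
φ' = arctan(0.5809) = 30.15°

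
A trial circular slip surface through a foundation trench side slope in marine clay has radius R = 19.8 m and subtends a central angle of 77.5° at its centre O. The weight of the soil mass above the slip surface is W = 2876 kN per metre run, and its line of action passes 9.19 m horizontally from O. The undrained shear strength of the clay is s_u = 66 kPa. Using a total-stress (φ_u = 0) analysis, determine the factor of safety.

FS = 1.32

Taking moments about the centre O, the resisting moment is provided by the undrained shear strength acting along the arc:
Arc length L_a = R·θ = 19.8·(77.5°·π/180) = 19.8·1.3526 = 26.78 m
M_R = s_u·L_a·R = 66·26.78·19.8 = 34998.8 kN·m/m
M_D = W·d = 2876·9.19 = 26430.4 kN·m/m
FS = M_R / M_D = 34998.8 / 26430.4 = 1.324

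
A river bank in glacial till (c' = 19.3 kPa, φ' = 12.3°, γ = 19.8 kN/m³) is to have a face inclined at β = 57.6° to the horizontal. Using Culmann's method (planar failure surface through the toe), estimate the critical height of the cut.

H_c = 10.84 m

Culmann's analysis gives the critical failure plane at α_cr = (β + φ')/2 = (57.6 + 12.3)/2 = 35.0°, and the critical height
H_c = (4c'/γ) · sinβ cosφ' / [1 − cos(β − φ')]
    = (4·19.3/19.8) · sin57.6°·cos12.3° / [1 − cos(45.3°)]
    = 3.899 · 0.8443·0.9770 / [1 − 0.7034]
    = 3.899 · 0.8249 / 0.2966
    = 10.84 m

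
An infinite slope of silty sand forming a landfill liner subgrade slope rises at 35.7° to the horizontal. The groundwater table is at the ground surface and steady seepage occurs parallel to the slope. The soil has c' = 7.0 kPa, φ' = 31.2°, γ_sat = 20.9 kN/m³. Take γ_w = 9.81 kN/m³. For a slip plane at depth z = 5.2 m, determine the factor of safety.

FS = 0.58

With seepage parallel to the slope and the water table at the surface, the effective normal stress on the slip plane uses the buoyant unit weight γ' = γ_sat − γ_w while the driving shear stress uses γ_sat:
FS = [c' + γ' z cos²β tanφ'] / [γ_sat z sinβ cosβ]
γ' = 20.9 − 9.81 = 11.09 kN/m³
Numerator = 7.0 + 11.09·5.2·cos²35.7°·tan31.2° = 7.0 + 11.09·5.2·0.6595·0.6056 = 30.032 kPa
Denominator = 20.9·5.2·sin35.7°·cos35.7° = 20.9·5.2·0.5835·0.8121 = 51.502 kPa
FS = 30.032 / 51.502 = 0.583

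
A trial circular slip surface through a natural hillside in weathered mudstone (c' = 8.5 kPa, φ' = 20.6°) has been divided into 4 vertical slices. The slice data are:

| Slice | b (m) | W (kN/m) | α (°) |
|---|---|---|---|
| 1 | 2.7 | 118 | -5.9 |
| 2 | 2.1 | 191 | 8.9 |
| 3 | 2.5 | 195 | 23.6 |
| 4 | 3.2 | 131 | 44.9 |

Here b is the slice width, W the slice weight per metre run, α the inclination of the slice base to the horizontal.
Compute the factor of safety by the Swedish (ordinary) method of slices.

FS = 1.70

Ordinary method of slices: FS = Σ[c'·Δl_i + (W_i cosα_i)·tanφ'] / Σ W_i sinα_i, with Δl_i = b_i / cosα_i.
Slice 1: Δl = 2.7/cos(-5.9°) = 2.714 m; N'_1 = 118·cos(-5.9°) = 117.4; c'Δl = 23.07; W sinα = -12.1
Slice 2: Δl = 2.1/cos8.9° = 2.126 m; N'_2 = 191·cos8.9° = 188.7; c'Δl = 18.07; W sinα = 29.5
Slice 3: Δl = 2.5/cos23.6° = 2.728 m; N'_3 = 195·cos23.6° = 178.7; c'Δl = 23.19; W sinα = 78.1
Slice 4: Δl = 3.2/cos44.9° = 4.518 m; N'_4 = 131·cos44.9° = 92.8; c'Δl = 38.40; W sinα = 92.5
Σc'Δl = 102.7 kN/m; ΣN' = 577.6 kN/m; ΣW sinα = 188.0 kN/m
Resisting = 102.7 + 577.6·tan20.6° = 102.7 + 217.1 = 319.8 kN/m
FS = 319.8 / 188.0 = 1.702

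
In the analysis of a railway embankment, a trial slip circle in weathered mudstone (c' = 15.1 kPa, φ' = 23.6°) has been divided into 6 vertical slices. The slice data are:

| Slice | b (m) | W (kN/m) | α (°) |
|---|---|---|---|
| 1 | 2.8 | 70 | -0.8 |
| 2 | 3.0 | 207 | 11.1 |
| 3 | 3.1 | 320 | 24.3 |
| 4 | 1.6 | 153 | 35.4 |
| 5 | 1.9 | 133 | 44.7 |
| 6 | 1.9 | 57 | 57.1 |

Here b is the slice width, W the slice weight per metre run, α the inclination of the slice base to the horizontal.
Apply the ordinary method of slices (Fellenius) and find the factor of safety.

FS = 1.54

Ordinary method of slices: FS = Σ[c'·Δl_i + (W_i cosα_i)·tanφ'] / Σ W_i sinα_i, with Δl_i = b_i / cosα_i.
Slice 1: Δl = 2.8/cos(-0.8°) = 2.800 m; N'_1 = 70·cos(-0.8°) = 70.0; c'Δl = 42.28; W sinα = -1.0
Slice 2: Δl = 3.0/cos11.1° = 3.057 m; N'_2 = 207·cos11.1° = 203.1; c'Δl = 46.16; W sinα = 39.9
Slice 3: Δl = 3.1/cos24.3° = 3.401 m; N'_3 = 320·cos24.3° = 291.6; c'Δl = 51.36; W sinα = 131.7
Slice 4: Δl = 1.6/cos35.4° = 1.963 m; N'_4 = 153·cos35.4° = 124.7; c'Δl = 29.64; W sinα = 88.6
Slice 5: Δl = 1.9/cos44.7° = 2.673 m; N'_5 = 133·cos44.7° = 94.5; c'Δl = 40.36; W sinα = 93.6
Slice 6: Δl = 1.9/cos57.1° = 3.498 m; N'_6 = 57·cos57.1° = 31.0; c'Δl = 52.82; W sinα = 47.9
Σc'Δl = 262.6 kN/m; ΣN' = 815.0 kN/m; ΣW sinα = 400.6 kN/m
Resisting = 262.6 + 815.0·tan23.6° = 262.6 + 356.1 = 618.7 kN/m
FS = 618.7 / 400.6 = 1.544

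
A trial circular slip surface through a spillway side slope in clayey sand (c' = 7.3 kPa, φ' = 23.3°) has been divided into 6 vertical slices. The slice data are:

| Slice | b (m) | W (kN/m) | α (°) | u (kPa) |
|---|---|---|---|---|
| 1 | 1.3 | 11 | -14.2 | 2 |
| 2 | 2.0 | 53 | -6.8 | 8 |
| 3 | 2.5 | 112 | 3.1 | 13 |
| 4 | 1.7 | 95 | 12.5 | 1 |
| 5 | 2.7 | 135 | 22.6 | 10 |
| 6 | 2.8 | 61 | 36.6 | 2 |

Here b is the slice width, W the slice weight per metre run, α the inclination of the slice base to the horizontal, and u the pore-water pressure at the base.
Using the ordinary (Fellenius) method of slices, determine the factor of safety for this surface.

FS = 2.40

Ordinary method of slices: FS = Σ[c'·Δl_i + (W_i cosα_i − u_i·Δl_i)·tanφ'] / Σ W_i sinα_i, with Δl_i = b_i / cosα_i.
Slice 1: Δl = 1.3/cos(-14.2°) = 1.341 m; N'_1 = 11·cos(-14.2°) − 2·1.341 = 8.0; c'Δl = 9.79; W sinα = -2.7
Slice 2: Δl = 2.0/cos(-6.8°) = 2.014 m; N'_2 = 53·cos(-6.8°) − 8·2.014 = 36.5; c'Δl = 14.70; W sinα = -6.3
Slice 3: Δl = 2.5/cos3.1° = 2.504 m; N'_3 = 112·cos3.1° − 13·2.504 = 79.3; c'Δl = 18.28; W sinα = 6.1
Slice 4: Δl = 1.7/cos12.5° = 1.741 m; N'_4 = 95·cos12.5° − 1·1.741 = 91.0; c'Δl = 12.71; W sinα = 20.6
Slice 5: Δl = 2.7/cos22.6° = 2.925 m; N'_5 = 135·cos22.6° − 10·2.925 = 95.4; c'Δl = 21.35; W sinα = 51.9
Slice 6: Δl = 2.8/cos36.6° = 3.488 m; N'_6 = 61·cos36.6° − 2·3.488 = 42.0; c'Δl = 25.46; W sinα = 36.4
Σc'Δl = 102.3 kN/m; ΣN' = 352.2 kN/m; ΣW sinα = 105.9 kN/m
Resisting = 102.3 + 352.2·tan23.3° = 102.3 + 151.7 = 254.0 kN/m
FS = 254.0 / 105.9 = 2.398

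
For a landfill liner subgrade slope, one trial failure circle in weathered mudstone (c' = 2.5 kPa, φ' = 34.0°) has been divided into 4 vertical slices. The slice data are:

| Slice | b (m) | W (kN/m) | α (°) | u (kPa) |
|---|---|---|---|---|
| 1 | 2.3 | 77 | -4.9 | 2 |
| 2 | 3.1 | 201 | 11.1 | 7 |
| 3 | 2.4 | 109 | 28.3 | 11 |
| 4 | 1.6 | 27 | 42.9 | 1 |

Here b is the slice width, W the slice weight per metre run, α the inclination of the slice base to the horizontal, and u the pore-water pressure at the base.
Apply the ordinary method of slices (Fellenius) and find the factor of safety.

FS = 2.44

Ordinary method of slices: FS = Σ[c'·Δl_i + (W_i cosα_i − u_i·Δl_i)·tanφ'] / Σ W_i sinα_i, with Δl_i = b_i / cosα_i.
Slice 1: Δl = 2.3/cos(-4.9°) = 2.308 m; N'_1 = 77·cos(-4.9°) − 2·2.308 = 72.1; c'Δl = 5.77; W sinα = -6.6
Slice 2: Δl = 3.1/cos11.1° = 3.159 m; N'_2 = 201·cos11.1° − 7·3.159 = 175.1; c'Δl = 7.90; W sinα = 38.7
Slice 3: Δl = 2.4/cos28.3° = 2.726 m; N'_3 = 109·cos28.3° − 11·2.726 = 66.0; c'Δl = 6.81; W sinα = 51.7
Slice 4: Δl = 1.6/cos42.9° = 2.184 m; N'_4 = 27·cos42.9° − 1·2.184 = 17.6; c'Δl = 5.46; W sinα = 18.4
Σc'Δl = 25.9 kN/m; ΣN' = 330.8 kN/m; ΣW sinα = 102.2 kN/m
Resisting = 25.9 + 330.8·tan34.0° = 25.9 + 223.1 = 249.1 kN/m
FS = 249.1 / 102.2 = 2.438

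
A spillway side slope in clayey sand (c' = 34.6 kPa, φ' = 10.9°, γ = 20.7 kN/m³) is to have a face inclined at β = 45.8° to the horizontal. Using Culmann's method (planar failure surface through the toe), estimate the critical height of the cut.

H_c = 26.17 m

Culmann's analysis gives the critical failure plane at α_cr = (β + φ')/2 = (45.8 + 10.9)/2 = 28.3°, and the critical height
H_c = (4c'/γ) · sinβ cosφ' / [1 − cos(β − φ')]
    = (4·34.6/20.7) · sin45.8°·cos10.9° / [1 − cos(34.9°)]
    = 6.686 · 0.7169·0.9820 / [1 − 0.8202]
    = 6.686 · 0.7040 / 0.1798
    = 26.17 m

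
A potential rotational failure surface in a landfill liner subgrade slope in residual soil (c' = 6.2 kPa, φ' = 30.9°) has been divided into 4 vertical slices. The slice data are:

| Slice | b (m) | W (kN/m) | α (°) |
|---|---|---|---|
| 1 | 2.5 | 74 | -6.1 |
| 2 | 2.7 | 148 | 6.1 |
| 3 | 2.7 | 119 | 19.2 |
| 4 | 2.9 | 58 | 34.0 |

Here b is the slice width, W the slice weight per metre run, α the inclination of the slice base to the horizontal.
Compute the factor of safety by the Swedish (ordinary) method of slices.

FS = 3.78

Ordinary method of slices: FS = Σ[c'·Δl_i + (W_i cosα_i)·tanφ'] / Σ W_i sinα_i, with Δl_i = b_i / cosα_i.
Slice 1: Δl = 2.5/cos(-6.1°) = 2.514 m; N'_1 = 74·cos(-6.1°) = 73.6; c'Δl = 15.59; W sinα = -7.9
Slice 2: Δl = 2.7/cos6.1° = 2.715 m; N'_2 = 148·cos6.1° = 147.2; c'Δl = 16.84; W sinα = 15.7
Slice 3: Δl = 2.7/cos19.2° = 2.859 m; N'_3 = 119·cos19.2° = 112.4; c'Δl = 17.73; W sinα = 39.1
Slice 4: Δl = 2.9/cos34.0° = 3.498 m; N'_4 = 58·cos34.0° = 48.1; c'Δl = 21.69; W sinα = 32.4
Σc'Δl = 71.8 kN/m; ΣN' = 381.2 kN/m; ΣW sinα = 79.4 kN/m
Resisting = 71.8 + 381.2·tan30.9° = 71.8 + 228.1 = 300.0 kN/m
FS = 300.0 / 79.4 = 3.777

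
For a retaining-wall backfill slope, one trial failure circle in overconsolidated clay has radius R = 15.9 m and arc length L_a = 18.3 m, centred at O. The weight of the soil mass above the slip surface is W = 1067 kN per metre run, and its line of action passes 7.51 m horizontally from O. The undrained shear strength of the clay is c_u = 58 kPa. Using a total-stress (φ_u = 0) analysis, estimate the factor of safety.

FS = 2.11

Taking moments about the centre O, the resisting moment is provided by the undrained shear strength acting along the arc:
M_R = c_u·L_a·R = 58·18.30·15.9 = 16876.3 kN·m/m
M_D = W·d = 1067·7.51 = 8013.2 kN·m/m
FS = M_R / M_D = 16876.3 / 8013.2 = 2.106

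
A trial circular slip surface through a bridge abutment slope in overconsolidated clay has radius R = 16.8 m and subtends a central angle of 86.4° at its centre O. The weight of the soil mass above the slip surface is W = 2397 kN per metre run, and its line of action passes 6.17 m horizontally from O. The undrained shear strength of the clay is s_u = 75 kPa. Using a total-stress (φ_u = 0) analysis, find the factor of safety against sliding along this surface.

Taking moments about the centre O, the resisting moment is provided by the undrained shear strength acting along the arc:
Arc length L_a = R·θ = 16.8·(86.4°·π/180) = 16.8·1.5080 = 25.33 m
M_R = s_u·L_a·R = 75·25.33·16.8 = 31920.6 kN·m/m
M_D = W·d = 2397·6.17 = 14789.5 kN·m/m
FS = M_R / M_D = 31920.6 / 14789.5 = 2.158

FS = 2.16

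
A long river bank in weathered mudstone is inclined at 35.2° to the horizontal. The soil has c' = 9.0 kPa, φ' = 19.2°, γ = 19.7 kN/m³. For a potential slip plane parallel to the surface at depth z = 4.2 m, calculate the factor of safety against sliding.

For an infinite slope with a slip plane parallel to the surface (no pore pressure): FS = [c' + γz cos²β tanφ'] / [γz sinβ cosβ].
γz = 19.7·4.2 = 82.74 kN/m²
Numerator = 9.0 + 82.74·cos²35.2°·tan19.2° = 9.0 + 82.74·0.6677·0.3482 = 28.239 kPa
Denominator = 82.74·sin35.2°·cos35.2° = 82.74·0.5764·0.8171 = 38.973 kPa
FS = 28.239 / 38.973 = 0.725

FS = 0.72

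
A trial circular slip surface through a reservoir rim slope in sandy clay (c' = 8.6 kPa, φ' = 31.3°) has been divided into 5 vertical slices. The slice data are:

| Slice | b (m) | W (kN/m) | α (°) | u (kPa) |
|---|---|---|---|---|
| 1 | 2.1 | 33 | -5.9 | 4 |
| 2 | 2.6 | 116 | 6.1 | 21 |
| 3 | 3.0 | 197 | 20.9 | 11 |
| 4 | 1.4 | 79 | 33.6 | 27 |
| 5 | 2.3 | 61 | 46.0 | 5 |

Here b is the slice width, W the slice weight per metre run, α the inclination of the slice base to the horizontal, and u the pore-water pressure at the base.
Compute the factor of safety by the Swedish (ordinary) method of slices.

FS = 1.69

Ordinary method of slices: FS = Σ[c'·Δl_i + (W_i cosα_i − u_i·Δl_i)·tanφ'] / Σ W_i sinα_i, with Δl_i = b_i / cosα_i.
Slice 1: Δl = 2.1/cos(-5.9°) = 2.111 m; N'_1 = 33·cos(-5.9°) − 4·2.111 = 24.4; c'Δl = 18.16; W sinα = -3.4
Slice 2: Δl = 2.6/cos6.1° = 2.615 m; N'_2 = 116·cos6.1° − 21·2.615 = 60.4; c'Δl = 22.49; W sinα = 12.3
Slice 3: Δl = 3.0/cos20.9° = 3.211 m; N'_3 = 197·cos20.9° − 11·3.211 = 148.7; c'Δl = 27.62; W sinα = 70.3
Slice 4: Δl = 1.4/cos33.6° = 1.681 m; N'_4 = 79·cos33.6° − 27·1.681 = 20.4; c'Δl = 14.46; W sinα = 43.7
Slice 5: Δl = 2.3/cos46.0° = 3.311 m; N'_5 = 61·cos46.0° − 5·3.311 = 25.8; c'Δl = 28.47; W sinα = 43.9
Σc'Δl = 111.2 kN/m; ΣN' = 279.8 kN/m; ΣW sinα = 166.8 kN/m
Resisting = 111.2 + 279.8·tan31.3° = 111.2 + 170.1 = 281.3 kN/m
FS = 281.3 / 166.8 = 1.686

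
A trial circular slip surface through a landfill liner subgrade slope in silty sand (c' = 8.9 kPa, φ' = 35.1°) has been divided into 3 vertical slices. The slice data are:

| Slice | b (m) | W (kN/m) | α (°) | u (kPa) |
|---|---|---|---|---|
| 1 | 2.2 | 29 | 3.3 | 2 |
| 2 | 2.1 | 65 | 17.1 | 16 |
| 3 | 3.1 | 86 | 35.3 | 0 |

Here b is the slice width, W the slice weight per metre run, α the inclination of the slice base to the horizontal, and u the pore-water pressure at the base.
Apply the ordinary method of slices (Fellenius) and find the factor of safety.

FS = 2.25

Ordinary method of slices: FS = Σ[c'·Δl_i + (W_i cosα_i − u_i·Δl_i)·tanφ'] / Σ W_i sinα_i, with Δl_i = b_i / cosα_i.
Slice 1: Δl = 2.2/cos3.3° = 2.204 m; N'_1 = 29·cos3.3° − 2·2.204 = 24.5; c'Δl = 19.61; W sinα = 1.7
Slice 2: Δl = 2.1/cos17.1° = 2.197 m; N'_2 = 65·cos17.1° − 16·2.197 = 27.0; c'Δl = 19.55; W sinα = 19.1
Slice 3: Δl = 3.1/cos35.3° = 3.798 m; N'_3 = 86·cos35.3° − 0·3.798 = 70.2; c'Δl = 33.81; W sinα = 49.7
Σc'Δl = 73.0 kN/m; ΣN' = 121.7 kN/m; ΣW sinα = 70.5 kN/m
Resisting = 73.0 + 121.7·tan35.1° = 73.0 + 85.5 = 158.5 kN/m
FS = 158.5 / 70.5 = 2.249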